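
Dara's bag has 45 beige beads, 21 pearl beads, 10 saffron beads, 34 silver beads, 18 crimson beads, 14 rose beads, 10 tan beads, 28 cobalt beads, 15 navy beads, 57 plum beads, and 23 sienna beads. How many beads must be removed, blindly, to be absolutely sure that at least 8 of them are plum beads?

In the worst case for collecting plum beads, every non-plum bead comes out first.
There are 45 + 21 + 10 + 34 + 18 + 14 + 10 + 28 + 15 + 23 = 218 non-plum beads altogether.
After those, each further bead must be plum, so 218 + 8 = 226 draws guarantee 8 plum beads.

226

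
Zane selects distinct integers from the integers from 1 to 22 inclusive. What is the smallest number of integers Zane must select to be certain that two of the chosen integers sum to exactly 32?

A set avoiding the sum 32 can contain at most one of each pair {x, 32−x}, plus the 10 elements whose complement lies outside the range or equal to its own complement.
The integers 1, …, 16 (16 of them) are such a set: any two sum to at least 1+2 = 3 and at most 15+16 = 31 < 32.
Any 17th integer completes one of the 6 pairs, so 17 choices force a sum of 32.

17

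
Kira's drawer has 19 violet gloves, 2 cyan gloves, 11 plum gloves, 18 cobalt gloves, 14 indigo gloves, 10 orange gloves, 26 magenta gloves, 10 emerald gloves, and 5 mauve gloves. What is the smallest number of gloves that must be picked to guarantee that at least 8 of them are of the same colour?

57

Pigeonhole: the 9 colours are the holes; the gloves drawn are the pigeons.
To avoid 8 of any one colour, the worst case takes at most 7 of each colour, or every glove of a colour that has fewer than 7.
That gives 7 + 2 + 7 + 7 + 7 + 7 + 7 + 7 + 5 = 56 gloves with no colour reaching 8.
The next glove forces some colour to 8, so 56 + 1 = 57.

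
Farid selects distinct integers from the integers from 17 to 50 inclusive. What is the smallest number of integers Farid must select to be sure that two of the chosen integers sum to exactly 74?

22

A set avoiding the sum 74 can contain at most one of each pair {x, 74−x}, plus the 8 elements whose complement lies outside the range or equal to its own complement.
The integers 17, …, 37 (21 of them) are such a set: any two sum to at least 17+18 = 35 and at most 36+37 = 73 < 74.
By pigeonhole, any 22nd integer completes one of the 13 pairs, so 22 choices force a sum of 74.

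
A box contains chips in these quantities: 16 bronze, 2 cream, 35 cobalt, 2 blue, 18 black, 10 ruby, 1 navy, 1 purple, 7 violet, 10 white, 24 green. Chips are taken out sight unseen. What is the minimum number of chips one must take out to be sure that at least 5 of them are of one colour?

Put each drawn chip into a box by colour. The largest draw with every box below 5 takes min(count, 4) from each colour; colours with fewer than 4 contribute all they have.
Σ min(cᵢ, 4) = 4 + 2 + 4 + 2 + 4 + 4 + 1 + 1 + 4 + 4 + 4 = 34.
Draw number 34 + 1 = 35 must push one box to 5.

35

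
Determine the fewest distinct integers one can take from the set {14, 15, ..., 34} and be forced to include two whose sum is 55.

15

Two chosen integers sum to 55 exactly when both halves of some pair {x, 55−x} with 21 ≤ x ≤ 55−x ≤ 34 are chosen — 7 such pairs.
The remaining 7 elements (those with no distinct partner in range) can never complete a 55-sum, so the worst case takes all of them and one from each pair: 7 + 7 = 14.
Pigeonhole: the 15th integer has to be the second member of some pair, so 14 + 1 = 15.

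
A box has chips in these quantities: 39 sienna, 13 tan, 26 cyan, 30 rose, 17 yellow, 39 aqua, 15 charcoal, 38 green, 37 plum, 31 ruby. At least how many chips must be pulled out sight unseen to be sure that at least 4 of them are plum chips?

In the worst case for collecting plum chips, every non-plum chip comes out first.
There are 39 + 13 + 26 + 30 + 17 + 39 + 15 + 38 + 31 = 248 non-plum chips altogether.
After those, each further chip must be plum, so 248 + 4 = 252 draws guarantee 4 plum chips.

252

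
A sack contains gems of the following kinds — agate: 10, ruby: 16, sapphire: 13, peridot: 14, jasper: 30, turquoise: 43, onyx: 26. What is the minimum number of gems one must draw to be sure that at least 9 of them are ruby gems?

In the worst case for collecting ruby gems, every non-ruby gem comes out first.
There are 10 + 13 + 14 + 30 + 43 + 26 = 136 non-ruby gems altogether.
After those, each further gem must be ruby, so 136 + 9 = 145 draws guarantee 9 ruby gems.

145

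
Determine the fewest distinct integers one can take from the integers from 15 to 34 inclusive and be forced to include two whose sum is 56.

15

Two chosen integers sum to 56 exactly when both halves of some pair {x, 56−x} with 22 ≤ x ≤ 56−x ≤ 34 are chosen — 6 such pairs.
The remaining 8 elements (those with no distinct partner in range) can never complete a 56-sum, so the worst case takes all of them and one from each pair: 8 + 6 = 14.
The 15th integer has to be the second member of some pair, so 14 + 1 = 15.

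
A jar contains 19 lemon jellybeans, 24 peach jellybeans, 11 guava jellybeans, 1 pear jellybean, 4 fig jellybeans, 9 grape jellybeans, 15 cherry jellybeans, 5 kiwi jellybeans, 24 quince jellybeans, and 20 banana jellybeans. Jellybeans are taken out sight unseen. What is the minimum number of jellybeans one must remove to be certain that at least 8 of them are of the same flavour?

An adversary could hand out at most 7 jellybeans per flavour (pear, fig, kiwi run out sooner): 7 + 7 + 7 + 1 + 4 + 7 + 7 + 5 + 7 + 7 = 59 jellybeans and still no flavour has 8.
By pigeonhole, one more jellybean lands in a flavour already at 7, so 60 draws are enough and 59 are not.

60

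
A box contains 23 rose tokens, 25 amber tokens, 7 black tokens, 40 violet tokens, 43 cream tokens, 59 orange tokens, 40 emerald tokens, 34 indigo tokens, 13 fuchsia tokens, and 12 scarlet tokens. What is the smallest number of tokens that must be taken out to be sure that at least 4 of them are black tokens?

293

In the worst case for collecting black tokens, every non-black token comes out first.
There are 23 + 25 + 40 + 43 + 59 + 40 + 34 + 13 + 12 = 289 non-black tokens altogether.
After those, each further token must be black, so 289 + 4 = 293 draws guarantee 4 black tokens.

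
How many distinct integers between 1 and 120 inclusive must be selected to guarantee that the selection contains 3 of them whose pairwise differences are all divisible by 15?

31

Integers whose pairwise differences are multiples of 15 are exactly those sharing a remainder mod 15. The 15 residue classes mod 15 are the pigeonholes.
With 30 integers one could put 2 in each residue class and have no class reach 3.
The 31st integer pushes some class to 3, so 15·2 + 1 = 31.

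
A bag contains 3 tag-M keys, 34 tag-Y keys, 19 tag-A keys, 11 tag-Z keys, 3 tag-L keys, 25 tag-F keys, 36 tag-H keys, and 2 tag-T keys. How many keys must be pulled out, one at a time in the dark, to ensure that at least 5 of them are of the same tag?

29

An adversary could hand out at most 4 keys per tag (tag-M, tag-L, tag-T run out sooner): 3 + 4 + 4 + 4 + 3 + 4 + 4 + 2 = 28 keys and still no tag has 5.
By the pigeonhole principle, one more key lands in a tag already at 4, so 29 draws are enough and 28 are not.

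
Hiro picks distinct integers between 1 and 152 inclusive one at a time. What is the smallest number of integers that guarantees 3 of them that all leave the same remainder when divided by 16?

33

Pigeonhole: the 16 residue classes mod 16 are the pigeonholes.
With 32 integers one could put 2 in each residue class and have no class reach 3.
The 33rd integer pushes some class to 3, so 16·2 + 1 = 33.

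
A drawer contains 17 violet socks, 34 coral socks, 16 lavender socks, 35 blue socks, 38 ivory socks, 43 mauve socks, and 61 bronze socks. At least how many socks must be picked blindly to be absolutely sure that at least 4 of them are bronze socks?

187

In the worst case for collecting bronze socks, every non-bronze sock comes out first.
There are 17 + 34 + 16 + 35 + 38 + 43 = 183 non-bronze socks altogether.
After those, each further sock must be bronze, so 183 + 4 = 187 draws guarantee 4 bronze socks.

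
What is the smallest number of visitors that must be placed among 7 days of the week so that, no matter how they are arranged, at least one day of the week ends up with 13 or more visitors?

With 84 visitors one could put exactly 12 in each of the 7 days of the week, and no day of the week would reach 13.
Pigeonhole: one more visitor must land in a day of the week that already has 12, giving it 13.
So 7 × 12 + 1 = 85 visitors are required.

85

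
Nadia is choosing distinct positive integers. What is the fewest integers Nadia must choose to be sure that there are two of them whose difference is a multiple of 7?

Integers whose pairwise differences are multiples of 7 are exactly those sharing a remainder mod 7. The 7 residue classes mod 7 are the pigeonholes.
With 7 integers one could put 1 in each residue class and have no class reach 2.
The 8th integer pushes some class to 2, so 7·1 + 1 = 8.

8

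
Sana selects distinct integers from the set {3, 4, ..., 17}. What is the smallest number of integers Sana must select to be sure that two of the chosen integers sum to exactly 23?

10

Group the elements by complementary pair {x, 23−x}: {6,17}, {7,16}, {8,15}, …, giving 6 two-element pairs and 3 integers whose partner 23−x falls outside [3,17].
Treating each of those 9 groups as a pigeonhole, one can pick one integer per group — 9 integers — with no two summing to 23.
The 10th integer lands in an occupied pair, forcing a sum of 23.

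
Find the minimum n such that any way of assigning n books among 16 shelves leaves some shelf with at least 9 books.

With 128 books one could put exactly 8 in each of the 16 shelves, and no shelf would reach 9.
One more book must land in a shelf that already has 8, giving it 9.
So 16 × 8 + 1 = 129 books are required.

129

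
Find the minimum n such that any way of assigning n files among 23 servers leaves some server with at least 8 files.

162

With 161 files one could put exactly 7 in each of the 23 servers, and no server would reach 8.
By the pigeonhole principle, one more file must land in a server that already has 7, giving it 8.
So 23 × 7 + 1 = 162 files are required.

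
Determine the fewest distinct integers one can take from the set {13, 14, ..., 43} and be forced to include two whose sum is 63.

A set avoiding the sum 63 can contain at most one of each pair {x, 63−x}, plus the 7 elements whose complement lies outside the range.
The integers 13, …, 31 (19 of them) are such a set: any two sum to at least 13+14 = 27 and at most 30+31 = 61 < 63.
Any 20th integer completes one of the 12 pairs, so 20 choices force a sum of 63.

20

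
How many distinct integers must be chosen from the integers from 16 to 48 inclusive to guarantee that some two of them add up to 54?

23

Group the elements by complementary pair {x, 54−x}: {16,38}, {17,37}, {18,36}, …, giving 11 two-element pairs, the single value 27 (it cannot pair with itself since the integers are distinct), and 10 integers whose partner 54−x falls outside [16,48].
Pigeonhole: treating each of those 22 groups as a pigeonhole, one can pick one integer per group — 22 integers — with no two summing to 54.
The 23rd integer lands in an occupied pair, forcing a sum of 54.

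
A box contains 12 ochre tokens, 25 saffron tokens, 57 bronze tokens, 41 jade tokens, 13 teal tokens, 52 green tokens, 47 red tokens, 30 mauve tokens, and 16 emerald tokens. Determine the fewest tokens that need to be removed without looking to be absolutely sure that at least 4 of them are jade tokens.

256

In the worst case for collecting jade tokens, every non-jade token comes out first.
There are 12 + 25 + 57 + 13 + 52 + 47 + 30 + 16 = 252 non-jade tokens altogether.
After those, each further token must be jade, so 252 + 4 = 256 draws guarantee 4 jade tokens.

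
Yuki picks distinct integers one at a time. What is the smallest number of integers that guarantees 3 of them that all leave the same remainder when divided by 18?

Pigeonhole: the 18 residue classes mod 18 are the pigeonholes.
With 36 integers one could put 2 in each residue class and have no class reach 3.
The 37th integer pushes some class to 3, so 18·2 + 1 = 37.

37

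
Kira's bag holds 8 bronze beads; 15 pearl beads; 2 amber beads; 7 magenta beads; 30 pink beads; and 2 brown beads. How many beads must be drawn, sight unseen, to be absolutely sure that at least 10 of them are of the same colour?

38

Put each drawn bead into a box by colour. The largest draw with every box below 10 takes min(count, 9) from each colour; colours with fewer than 9 contribute all they have.
Σ min(cᵢ, 9) = 8 + 9 + 2 + 7 + 9 + 2 = 37.
Draw number 37 + 1 = 38 must push one box to 10.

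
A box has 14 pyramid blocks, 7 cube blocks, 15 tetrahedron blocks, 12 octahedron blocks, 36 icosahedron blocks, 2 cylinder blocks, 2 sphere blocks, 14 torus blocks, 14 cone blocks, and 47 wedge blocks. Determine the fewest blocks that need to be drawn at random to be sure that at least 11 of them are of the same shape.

An adversary could hand out at most 10 blocks per shape (cube, cylinder, sphere run out sooner): 10 + 7 + 10 + 10 + 10 + 2 + 2 + 10 + 10 + 10 = 81 blocks and still no shape has 11.
One more block lands in a shape already at 10, so 82 draws are enough and 81 are not.

82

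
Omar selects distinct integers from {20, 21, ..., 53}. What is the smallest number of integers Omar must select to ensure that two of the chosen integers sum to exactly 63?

Group the elements by complementary pair {x, 63−x}: {20,43}, {21,42}, {22,41}, …, giving 12 two-element pairs and 10 integers whose partner 63−x falls outside [20,53].
Treating each of those 22 groups as a pigeonhole, one can pick one integer per group — 22 integers — with no two summing to 63.
The 23rd integer lands in an occupied pair, forcing a sum of 63.

23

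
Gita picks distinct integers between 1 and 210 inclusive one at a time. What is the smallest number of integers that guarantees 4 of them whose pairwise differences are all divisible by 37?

112

Integers whose pairwise differences are multiples of 37 are exactly those sharing a remainder mod 37. Pigeonhole: the 37 residue classes mod 37 are the pigeonholes.
With 111 integers one could put 3 in each residue class and have no class reach 4.
The 112th integer pushes some class to 4, so 37·3 + 1 = 112.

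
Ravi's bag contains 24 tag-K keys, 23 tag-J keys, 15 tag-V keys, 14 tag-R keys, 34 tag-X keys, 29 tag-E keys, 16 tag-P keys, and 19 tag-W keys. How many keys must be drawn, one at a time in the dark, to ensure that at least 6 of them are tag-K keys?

In the worst case for collecting tag-K keys, every non-tag-K key comes out first.
There are 23 + 15 + 14 + 34 + 29 + 16 + 19 = 150 non-tag-K keys altogether.
After those, each further key must be tag-K, so 150 + 6 = 156 draws guarantee 6 tag-K keys.

156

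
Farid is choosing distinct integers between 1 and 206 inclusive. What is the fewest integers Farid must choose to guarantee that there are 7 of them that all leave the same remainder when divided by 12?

73

Pigeonhole: the 12 residue classes mod 12 are the pigeonholes.
With 72 integers one could put 6 in each residue class and have no class reach 7.
The 73rd integer pushes some class to 7, so 12·6 + 1 = 73.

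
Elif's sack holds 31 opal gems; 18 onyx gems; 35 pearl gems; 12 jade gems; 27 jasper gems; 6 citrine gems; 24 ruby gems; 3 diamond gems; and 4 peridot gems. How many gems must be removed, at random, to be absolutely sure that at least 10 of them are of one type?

68

The 9 types are the holes; the gems drawn are the pigeons.
To avoid 10 of any one type, the worst case takes at most 9 of each type, or every gem of a type that has fewer than 9.
That gives 9 + 9 + 9 + 9 + 9 + 6 + 9 + 3 + 4 = 67 gems with no type reaching 10.
The next gem forces some type to 10, so 67 + 1 = 68.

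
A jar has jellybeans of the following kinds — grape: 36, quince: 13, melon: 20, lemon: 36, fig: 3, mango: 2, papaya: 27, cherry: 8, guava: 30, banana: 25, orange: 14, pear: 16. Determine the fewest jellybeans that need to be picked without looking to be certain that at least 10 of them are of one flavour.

95

By the pigeonhole principle, the 12 flavours are the holes; the jellybeans drawn are the pigeons.
To avoid 10 of any one flavour, the worst case takes at most 9 of each flavour, or every jellybean of a flavour that has fewer than 9.
That gives 9 + 9 + 9 + 9 + 3 + 2 + 9 + 8 + 9 + 9 + 9 + 9 = 94 jellybeans with no flavour reaching 10.
The next jellybean forces some flavour to 10, so 94 + 1 = 95.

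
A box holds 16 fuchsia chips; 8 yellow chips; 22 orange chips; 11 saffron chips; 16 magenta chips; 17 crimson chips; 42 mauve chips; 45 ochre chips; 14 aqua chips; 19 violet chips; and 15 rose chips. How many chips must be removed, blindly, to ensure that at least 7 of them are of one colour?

67

By the pigeonhole principle, the 11 colours are the holes; the chips drawn are the pigeons.
To avoid 7 of any one colour, the worst case takes at most 6 of each colour.
That gives 6 + 6 + 6 + 6 + 6 + 6 + 6 + 6 + 6 + 6 + 6 = 66 chips with no colour reaching 7.
The next chip forces some colour to 7, so 66 + 1 = 67.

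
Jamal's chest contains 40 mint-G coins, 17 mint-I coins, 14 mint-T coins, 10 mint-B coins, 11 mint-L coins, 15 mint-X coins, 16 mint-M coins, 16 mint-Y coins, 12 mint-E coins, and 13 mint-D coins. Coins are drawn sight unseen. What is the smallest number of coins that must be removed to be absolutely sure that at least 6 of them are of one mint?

By pigeonhole, the 10 mints are the holes; the coins drawn are the pigeons.
To avoid 6 of any one mint, the worst case takes at most 5 of each mint.
That gives 5 + 5 + 5 + 5 + 5 + 5 + 5 + 5 + 5 + 5 = 50 coins with no mint reaching 6.
The next coin forces some mint to 6, so 50 + 1 = 51.

51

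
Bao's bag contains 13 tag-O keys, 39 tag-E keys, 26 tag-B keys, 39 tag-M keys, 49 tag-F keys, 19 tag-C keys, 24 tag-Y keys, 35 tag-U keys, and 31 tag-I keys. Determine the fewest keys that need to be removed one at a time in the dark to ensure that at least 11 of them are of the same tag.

91

An adversary could hand out at most 10 keys per tag: 10 + 10 + 10 + 10 + 10 + 10 + 10 + 10 + 10 = 90 keys and still no tag has 11.
Pigeonhole: one more key lands in a tag already at 10, so 91 draws are enough and 90 are not.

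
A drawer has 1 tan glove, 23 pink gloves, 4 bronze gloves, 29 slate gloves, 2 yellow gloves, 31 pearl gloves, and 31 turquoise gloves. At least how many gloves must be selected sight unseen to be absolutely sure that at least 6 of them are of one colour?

An adversary could hand out at most 5 gloves per colour (tan, bronze, yellow run out sooner): 1 + 5 + 4 + 5 + 2 + 5 + 5 = 27 gloves and still no colour has 6.
By the pigeonhole principle, one more glove lands in a colour already at 5, so 28 draws are enough and 27 are not.

28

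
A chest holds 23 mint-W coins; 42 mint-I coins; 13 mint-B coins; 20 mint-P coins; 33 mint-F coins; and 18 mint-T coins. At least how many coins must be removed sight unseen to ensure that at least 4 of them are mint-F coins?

In the worst case for collecting mint-F coins, every non-mint-F coin comes out first.
There are 23 + 42 + 13 + 20 + 18 = 116 non-mint-F coins altogether.
After those, each further coin must be mint-F, so 116 + 4 = 120 draws guarantee 4 mint-F coins.

120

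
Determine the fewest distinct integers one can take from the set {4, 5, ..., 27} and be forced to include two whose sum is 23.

Two chosen integers sum to 23 exactly when both halves of some pair {x, 23−x} with 4 ≤ x ≤ 23−x ≤ 19 are chosen — 8 such pairs.
The remaining 8 elements (those with no distinct partner in range) can never complete a 23-sum, so the worst case takes all of them and one from each pair: 8 + 8 = 16.
By the pigeonhole principle, the 17th integer has to be the second member of some pair, so 16 + 1 = 17.

17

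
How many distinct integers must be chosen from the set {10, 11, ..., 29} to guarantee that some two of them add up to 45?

Group the elements by complementary pair {x, 45−x}: {16,29}, {17,28}, {18,27}, …, giving 7 two-element pairs and 6 integers whose partner 45−x falls outside [10,29].
By the pigeonhole principle, treating each of those 13 groups as a pigeonhole, one can pick one integer per group — 13 integers — with no two summing to 45.
The 14th integer lands in an occupied pair, forcing a sum of 45.

14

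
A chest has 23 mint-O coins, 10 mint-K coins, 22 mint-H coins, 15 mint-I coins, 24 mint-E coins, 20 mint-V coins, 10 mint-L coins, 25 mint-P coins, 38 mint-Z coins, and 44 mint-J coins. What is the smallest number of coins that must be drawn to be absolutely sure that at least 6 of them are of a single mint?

51

By the pigeonhole principle, put each drawn coin into a box by mint. The largest draw with every box below 6 takes min(count, 5) from each mint.
Σ min(cᵢ, 5) = 5 + 5 + 5 + 5 + 5 + 5 + 5 + 5 + 5 + 5 = 50.
Draw number 50 + 1 = 51 must push one box to 6.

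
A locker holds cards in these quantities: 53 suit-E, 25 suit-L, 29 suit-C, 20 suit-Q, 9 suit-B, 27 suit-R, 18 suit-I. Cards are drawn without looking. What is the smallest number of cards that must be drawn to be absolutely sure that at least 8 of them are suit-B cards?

180

In the worst case for collecting suit-B cards, every non-suit-B card comes out first.
There are 53 + 25 + 29 + 20 + 27 + 18 = 172 non-suit-B cards altogether.
After those, each further card must be suit-B, so 172 + 8 = 180 draws guarantee 8 suit-B cards.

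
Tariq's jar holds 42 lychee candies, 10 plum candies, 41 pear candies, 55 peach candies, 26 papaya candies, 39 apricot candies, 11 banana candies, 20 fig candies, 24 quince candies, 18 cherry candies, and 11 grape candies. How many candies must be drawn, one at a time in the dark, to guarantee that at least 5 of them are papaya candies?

276

In the worst case for collecting papaya candies, every non-papaya candy comes out first.
There are 42 + 10 + 41 + 55 + 39 + 11 + 20 + 24 + 18 + 11 = 271 non-papaya candies altogether.
After those, each further candy must be papaya, so 271 + 5 = 276 draws guarantee 5 papaya candies.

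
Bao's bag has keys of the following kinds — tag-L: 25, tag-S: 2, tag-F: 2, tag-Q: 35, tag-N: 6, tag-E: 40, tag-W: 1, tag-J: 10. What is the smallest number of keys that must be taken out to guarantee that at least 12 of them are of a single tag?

55

Put each drawn key into a box by tag. The largest draw with every box below 12 takes min(count, 11) from each tag; tags with fewer than 11 contribute all they have.
Σ min(cᵢ, 11) = 11 + 2 + 2 + 11 + 6 + 11 + 1 + 10 = 54.
Draw number 54 + 1 = 55 must push one box to 12.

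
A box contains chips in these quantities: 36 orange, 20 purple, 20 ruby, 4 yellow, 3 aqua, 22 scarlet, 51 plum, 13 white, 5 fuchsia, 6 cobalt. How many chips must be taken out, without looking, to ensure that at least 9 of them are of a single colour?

The 10 colours are the holes; the chips drawn are the pigeons.
To avoid 9 of any one colour, the worst case takes at most 8 of each colour, or every chip of a colour that has fewer than 8.
That gives 8 + 8 + 8 + 4 + 3 + 8 + 8 + 8 + 5 + 6 = 66 chips with no colour reaching 9.
The next chip forces some colour to 9, so 66 + 1 = 67.

67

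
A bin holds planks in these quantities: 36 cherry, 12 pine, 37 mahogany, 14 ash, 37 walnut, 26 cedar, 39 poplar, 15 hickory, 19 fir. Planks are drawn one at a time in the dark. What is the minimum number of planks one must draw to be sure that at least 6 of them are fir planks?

In the worst case for collecting fir planks, every non-fir plank comes out first.
There are 36 + 12 + 37 + 14 + 37 + 26 + 39 + 15 = 216 non-fir planks altogether.
After those, each further plank must be fir, so 216 + 6 = 222 draws guarantee 6 fir planks.

222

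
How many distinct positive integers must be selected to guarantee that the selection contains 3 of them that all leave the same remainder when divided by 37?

By the pigeonhole principle, the 37 residue classes mod 37 are the pigeonholes.
With 74 integers one could put 2 in each residue class and have no class reach 3.
The 75th integer pushes some class to 3, so 37·2 + 1 = 75.

75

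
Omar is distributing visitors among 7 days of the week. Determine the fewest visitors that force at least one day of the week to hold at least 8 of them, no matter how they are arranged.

With 49 visitors one could put exactly 7 in each of the 7 days of the week, and no day of the week would reach 8.
Pigeonhole: one more visitor must land in a day of the week that already has 7, giving it 8.
So 7 × 7 + 1 = 50 visitors are required.

50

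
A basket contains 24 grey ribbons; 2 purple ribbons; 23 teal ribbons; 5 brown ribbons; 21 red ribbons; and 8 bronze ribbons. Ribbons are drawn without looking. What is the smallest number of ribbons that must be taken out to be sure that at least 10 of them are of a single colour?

43

An adversary could hand out at most 9 ribbons per colour (purple, brown, bronze run out sooner): 9 + 2 + 9 + 5 + 9 + 8 = 42 ribbons and still no colour has 10.
By pigeonhole, one more ribbon lands in a colour already at 9, so 43 draws are enough and 42 are not.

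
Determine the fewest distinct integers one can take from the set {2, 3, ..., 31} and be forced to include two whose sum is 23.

Group the elements by complementary pair {x, 23−x}: {2,21}, {3,20}, {4,19}, …, giving 10 two-element pairs and 10 integers whose partner 23−x falls outside [2,31].
By the pigeonhole principle, treating each of those 20 groups as a pigeonhole, one can pick one integer per group — 20 integers — with no two summing to 23.
The 21st integer lands in an occupied pair, forcing a sum of 23.

21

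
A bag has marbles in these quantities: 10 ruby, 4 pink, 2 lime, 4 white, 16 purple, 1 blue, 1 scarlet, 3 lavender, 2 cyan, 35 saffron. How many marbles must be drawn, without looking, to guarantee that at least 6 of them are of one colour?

Put each drawn marble into a box by colour. The largest draw with every box below 6 takes min(count, 5) from each colour; colours with fewer than 5 contribute all they have.
Σ min(cᵢ, 5) = 5 + 4 + 2 + 4 + 5 + 1 + 1 + 3 + 2 + 5 = 32.
Draw number 32 + 1 = 33 must push one box to 6.

33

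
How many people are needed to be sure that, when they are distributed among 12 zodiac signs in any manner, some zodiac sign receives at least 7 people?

73

With 72 people one could put exactly 6 in each of the 12 zodiac signs, and no zodiac sign would reach 7.
By the pigeonhole principle, one more person must land in a zodiac sign that already has 6, giving it 7.
So 12 × 6 + 1 = 73 people are required.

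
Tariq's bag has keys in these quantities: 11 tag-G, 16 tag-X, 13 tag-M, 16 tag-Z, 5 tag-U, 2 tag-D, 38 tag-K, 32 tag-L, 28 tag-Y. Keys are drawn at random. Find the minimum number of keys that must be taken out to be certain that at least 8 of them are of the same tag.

The 9 tags are the holes; the keys drawn are the pigeons.
To avoid 8 of any one tag, the worst case takes at most 7 of each tag, or every key of a tag that has fewer than 7.
That gives 7 + 7 + 7 + 7 + 5 + 2 + 7 + 7 + 7 = 56 keys with no tag reaching 8.
The next key forces some tag to 8, so 56 + 1 = 57.

57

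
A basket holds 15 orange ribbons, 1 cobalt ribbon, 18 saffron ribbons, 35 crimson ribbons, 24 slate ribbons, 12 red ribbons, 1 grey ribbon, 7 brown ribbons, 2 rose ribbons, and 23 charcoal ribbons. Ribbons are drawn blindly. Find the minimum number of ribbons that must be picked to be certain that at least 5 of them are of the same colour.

33

An adversary could hand out at most 4 ribbons per colour (cobalt, grey, rose run out sooner): 4 + 1 + 4 + 4 + 4 + 4 + 1 + 4 + 2 + 4 = 32 ribbons and still no colour has 5.
By the pigeonhole principle, one more ribbon lands in a colour already at 4, so 33 draws are enough and 32 are not.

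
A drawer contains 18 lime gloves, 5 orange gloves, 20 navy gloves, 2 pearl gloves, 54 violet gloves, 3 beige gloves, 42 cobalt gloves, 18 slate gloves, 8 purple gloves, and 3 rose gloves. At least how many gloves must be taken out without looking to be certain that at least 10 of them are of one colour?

67

Put each drawn glove into a box by colour. The largest draw with every box below 10 takes min(count, 9) from each colour; colours with fewer than 9 contribute all they have.
Σ min(cᵢ, 9) = 9 + 5 + 9 + 2 + 9 + 3 + 9 + 9 + 8 + 3 = 66.
Draw number 66 + 1 = 67 must push one box to 10.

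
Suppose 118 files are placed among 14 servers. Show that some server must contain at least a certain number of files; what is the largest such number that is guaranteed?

9

The 14 servers are the holes and the 118 files are the pigeons.
If every server held at most 8 files, the total would be at most 14 × 8 = 112, which is less than 118.
So some server holds at least ⌈118/14⌉ = 9 files.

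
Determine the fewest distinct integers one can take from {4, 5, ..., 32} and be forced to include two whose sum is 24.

22

Group the elements by complementary pair {x, 24−x}: {4,20}, {5,19}, {6,18}, …, giving 8 two-element pairs; the single value 12 (it cannot pair with itself since the integers are distinct); and 12 integers whose partner 24−x falls outside [4,32].
By pigeonhole, treating each of those 21 groups as a pigeonhole, one can pick one integer per group — 21 integers — with no two summing to 24.
The 22nd integer lands in an occupied pair, forcing a sum of 24.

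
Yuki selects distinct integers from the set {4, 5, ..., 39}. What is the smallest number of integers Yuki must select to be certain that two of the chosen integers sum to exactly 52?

Two chosen integers sum to 52 exactly when both halves of some pair {x, 52−x} with 13 ≤ x ≤ 52−x ≤ 39 are chosen — 13 such pairs.
The remaining 10 elements (those with no distinct partner in range) can never complete a 52-sum, so the worst case takes all of them and one from each pair: 10 + 13 = 23.
The 24th integer has to be the second member of some pair, so 23 + 1 = 24.

24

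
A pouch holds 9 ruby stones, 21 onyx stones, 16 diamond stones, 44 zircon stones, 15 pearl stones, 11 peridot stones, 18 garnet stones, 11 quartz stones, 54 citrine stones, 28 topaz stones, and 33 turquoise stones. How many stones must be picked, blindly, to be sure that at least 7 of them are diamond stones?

251

In the worst case for collecting diamond stones, every non-diamond stone comes out first.
There are 9 + 21 + 44 + 15 + 11 + 18 + 11 + 54 + 28 + 33 = 244 non-diamond stones altogether.
After those, each further stone must be diamond, so 244 + 7 = 251 draws guarantee 7 diamond stones.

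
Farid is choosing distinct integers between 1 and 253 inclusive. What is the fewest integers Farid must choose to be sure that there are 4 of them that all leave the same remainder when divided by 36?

109

Pigeonhole: the 36 residue classes mod 36 are the pigeonholes.
With 108 integers one could put 3 in each residue class and have no class reach 4.
The 109th integer pushes some class to 4, so 36·3 + 1 = 109.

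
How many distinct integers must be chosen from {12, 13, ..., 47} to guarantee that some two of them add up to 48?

25

A set avoiding the sum 48 can contain at most one of each pair {x, 48−x}, plus the 12 elements whose complement lies outside the range or equal to its own complement.
The integers 24, …, 47 (24 of them) are such a set: any two sum to at least 24+25 = 49 > 48.
Any 25th integer completes one of the 12 pairs, so 25 choices force a sum of 48.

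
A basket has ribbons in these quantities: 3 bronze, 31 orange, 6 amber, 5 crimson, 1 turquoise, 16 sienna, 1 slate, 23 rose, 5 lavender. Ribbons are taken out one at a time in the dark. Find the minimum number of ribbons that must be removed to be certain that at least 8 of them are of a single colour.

43

By pigeonhole, put each drawn ribbon into a box by colour. The largest draw with every box below 8 takes min(count, 7) from each colour; colours with fewer than 7 contribute all they have.
Σ min(cᵢ, 7) = 3 + 7 + 6 + 5 + 1 + 7 + 1 + 7 + 5 = 42.
Draw number 42 + 1 = 43 must push one box to 8.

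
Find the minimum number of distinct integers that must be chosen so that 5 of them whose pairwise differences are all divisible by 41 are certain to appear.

Integers whose pairwise differences are multiples of 41 are exactly those sharing a remainder mod 41. By pigeonhole, the 41 residue classes mod 41 are the pigeonholes.
With 164 integers one could put 4 in each residue class and have no class reach 5.
The 165th integer pushes some class to 5, so 41·4 + 1 = 165.

165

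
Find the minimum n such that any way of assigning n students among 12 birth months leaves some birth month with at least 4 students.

37

With 36 students one could put exactly 3 in each of the 12 birth months, and no birth month would reach 4.
By pigeonhole, one more student must land in a birth month that already has 3, giving it 4.
So 12 × 3 + 1 = 37 students are required.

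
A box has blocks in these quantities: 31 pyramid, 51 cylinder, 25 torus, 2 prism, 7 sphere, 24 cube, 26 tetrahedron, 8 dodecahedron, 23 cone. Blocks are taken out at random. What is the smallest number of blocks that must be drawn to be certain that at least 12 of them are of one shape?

84

The 9 shapes are the holes; the blocks drawn are the pigeons.
To avoid 12 of any one shape, the worst case takes at most 11 of each shape, or every block of a shape that has fewer than 11.
That gives 11 + 11 + 11 + 2 + 7 + 11 + 11 + 8 + 11 = 83 blocks with no shape reaching 12.
The next block forces some shape to 12, so 83 + 1 = 84.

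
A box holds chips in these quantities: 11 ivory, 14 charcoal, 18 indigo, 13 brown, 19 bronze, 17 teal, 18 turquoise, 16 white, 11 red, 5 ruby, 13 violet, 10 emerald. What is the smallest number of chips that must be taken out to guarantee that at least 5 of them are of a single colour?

By pigeonhole, the 12 colours are the holes; the chips drawn are the pigeons.
To avoid 5 of any one colour, the worst case takes at most 4 of each colour.
That gives 4 + 4 + 4 + 4 + 4 + 4 + 4 + 4 + 4 + 4 + 4 + 4 = 48 chips with no colour reaching 5.
The next chip forces some colour to 5, so 48 + 1 = 49.

49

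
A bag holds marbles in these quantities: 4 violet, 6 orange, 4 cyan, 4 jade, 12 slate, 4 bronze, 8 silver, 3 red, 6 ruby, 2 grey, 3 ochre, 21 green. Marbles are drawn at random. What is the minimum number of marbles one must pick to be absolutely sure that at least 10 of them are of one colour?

An adversary could hand out at most 9 marbles per colour (10 colours run out sooner): 4 + 6 + 4 + 4 + 9 + 4 + 8 + 3 + 6 + 2 + 3 + 9 = 62 marbles and still no colour has 10.
One more marble lands in a colour already at 9, so 63 draws are enough and 62 are not.

63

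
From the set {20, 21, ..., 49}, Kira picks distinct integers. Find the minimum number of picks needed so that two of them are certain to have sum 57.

Two chosen integers sum to 57 exactly when both halves of some pair {x, 57−x} with 20 ≤ x ≤ 57−x ≤ 37 are chosen — 9 such pairs.
The remaining 12 elements (those with no distinct partner in range) can never complete a 57-sum, so the worst case takes all of them and one from each pair: 12 + 9 = 21.
By pigeonhole, the 22nd integer has to be the second member of some pair, so 21 + 1 = 22.

22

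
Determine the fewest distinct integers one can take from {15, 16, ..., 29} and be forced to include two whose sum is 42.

Group the elements by complementary pair {x, 42−x}: {15,27}, {16,26}, {17,25}, …, giving 6 two-element pairs; the single value 21 (it cannot pair with itself since the integers are distinct); and 2 integers whose partner 42−x falls outside [15,29].
Pigeonhole: treating each of those 9 groups as a pigeonhole, one can pick one integer per group — 9 integers — with no two summing to 42.
The 10th integer lands in an occupied pair, forcing a sum of 42.

10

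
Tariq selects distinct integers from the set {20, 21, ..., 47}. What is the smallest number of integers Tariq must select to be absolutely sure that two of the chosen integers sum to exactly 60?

Group the elements by complementary pair {x, 60−x}: {20,40}, {21,39}, {22,38}, …, giving 10 two-element pairs, the single value 30 (it cannot pair with itself since the integers are distinct), and 7 integers whose partner 60−x falls outside [20,47].
By the pigeonhole principle, treating each of those 18 groups as a pigeonhole, one can pick one integer per group — 18 integers — with no two summing to 60.
The 19th integer lands in an occupied pair, forcing a sum of 60.

19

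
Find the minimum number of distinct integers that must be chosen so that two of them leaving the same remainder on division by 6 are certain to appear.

The 6 residue classes mod 6 are the pigeonholes.
With 6 integers one could put 1 in each residue class and have no class reach 2.
The 7th integer pushes some class to 2, so 6·1 + 1 = 7.

7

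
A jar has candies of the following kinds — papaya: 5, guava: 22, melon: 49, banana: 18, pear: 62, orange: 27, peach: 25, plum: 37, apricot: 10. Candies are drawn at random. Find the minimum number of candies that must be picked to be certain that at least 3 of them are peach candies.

In the worst case for collecting peach candies, every non-peach candy comes out first.
There are 5 + 22 + 49 + 18 + 62 + 27 + 37 + 10 = 230 non-peach candies altogether.
After those, each further candy must be peach, so 230 + 3 = 233 draws guarantee 3 peach candies.

233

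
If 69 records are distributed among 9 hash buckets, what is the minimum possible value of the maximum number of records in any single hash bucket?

The 9 hash buckets are the holes and the 69 records are the pigeons.
If every hash bucket held at most 7 records, the total would be at most 9 × 7 = 63, which is less than 69.
So some hash bucket holds at least ⌈69/9⌉ = 8 records.

8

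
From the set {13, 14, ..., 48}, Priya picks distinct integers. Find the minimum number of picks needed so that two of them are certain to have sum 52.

A set avoiding the sum 52 can contain at most one of each pair {x, 52−x}, plus the 10 elements whose complement lies outside the range or equal to its own complement.
The integers 26, …, 48 (23 of them) are such a set: any two sum to at least 26+27 = 53 > 52.
Any 24th integer completes one of the 13 pairs, so 24 choices force a sum of 52.

24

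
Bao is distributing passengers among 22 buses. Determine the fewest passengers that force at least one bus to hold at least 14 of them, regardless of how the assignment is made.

287

With 286 passengers one could put exactly 13 in each of the 22 buses, and no bus would reach 14.
By the pigeonhole principle, one more passenger must land in a bus that already has 13, giving it 14.
So 22 × 13 + 1 = 287 passengers are required.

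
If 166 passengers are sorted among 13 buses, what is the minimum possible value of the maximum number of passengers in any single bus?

By the pigeonhole principle, the 13 buses are the holes and the 166 passengers are the pigeons.
If every bus held at most 12 passengers, the total would be at most 13 × 12 = 156, which is less than 166.
So some bus holds at least ⌈166/13⌉ = 13 passengers.

13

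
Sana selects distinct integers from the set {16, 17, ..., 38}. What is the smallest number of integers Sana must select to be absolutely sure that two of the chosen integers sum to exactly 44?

Group the elements by complementary pair {x, 44−x}: {16,28}, {17,27}, {18,26}, …, giving 6 two-element pairs, the single value 22 (it cannot pair with itself since the integers are distinct), and 10 integers whose partner 44−x falls outside [16,38].
Pigeonhole: treating each of those 17 groups as a pigeonhole, one can pick one integer per group — 17 integers — with no two summing to 44.
The 18th integer lands in an occupied pair, forcing a sum of 44.

18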